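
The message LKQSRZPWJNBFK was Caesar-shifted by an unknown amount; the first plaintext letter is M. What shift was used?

From the crib: L(11)−M(12)=-1≡25, so the shift is 25.

25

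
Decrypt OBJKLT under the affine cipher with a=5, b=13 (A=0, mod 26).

VIUPKW

The inverse of 5 mod 26 is 21, since 5·21=105≡1. Apply D(y)=21·(y−13) mod 26:
O(14): 21·(14−13)=21 → V
B(1): 21·(1−13)=-252≡8 → I
J(9): 21·(9−13)=-84≡20 → U
K(10): 21·(10−13)=-63≡15 → P
L(11): 21·(11−13)=-42≡10 → K
T(19): 21·(19−13)=126≡22 → W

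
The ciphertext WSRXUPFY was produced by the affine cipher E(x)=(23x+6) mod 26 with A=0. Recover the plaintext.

MWFDEXJU

The inverse of 23 mod 26 is 17, since 23·17=391≡1. Apply D(y)=17·(y−6) mod 26:
W(22): 17·(22−6)=272≡12 → M
S(18): 17·(18−6)=204≡22 → W
R(17): 17·(17−6)=187≡5 → F
X(23): 17·(23−6)=289≡3 → D
U(20): 17·(20−6)=238≡4 → E
P(15): 17·(15−6)=153≡23 → X
F(5): 17·(5−6)=-17≡9 → J
Y(24): 17·(24−6)=306≡20 → U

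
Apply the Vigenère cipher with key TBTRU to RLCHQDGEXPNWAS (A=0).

Repeat the key across the message: TBTRUTBTRUTBTR
R(17)+T(19): 36≡10 → K
L(11)+B(1): 12 → M
C(2)+T(19): 21 → V
H(7)+R(17): 24 → Y
Q(16)+U(20): 36≡10 → K
D(3)+T(19): 22 → W
G(6)+B(1): 7 → H
E(4)+T(19): 23 → X
X(23)+R(17): 40≡14 → O
P(15)+U(20): 35≡9 → J
N(13)+T(19): 32≡6 → G
W(22)+B(1): 23 → X
A(0)+T(19): 19 → T
S(18)+R(17): 35≡9 → J

KMVYKWHXOJGXTJ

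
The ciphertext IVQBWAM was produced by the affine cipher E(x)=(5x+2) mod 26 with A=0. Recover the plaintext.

WJIFEKC

The inverse of 5 mod 26 is 21, since 5·21=105≡1. Apply D(y)=21·(y−2) mod 26:
I(8): 21·(8−2)=126≡22 → W
V(21): 21·(21−2)=399≡9 → J
Q(16): 21·(16−2)=294≡8 → I
B(1): 21·(1−2)=-21≡5 → F
W(22): 21·(22−2)=420≡4 → E
A(0): 21·(0−2)=-42≡10 → K
M(12): 21·(12−2)=210≡2 → C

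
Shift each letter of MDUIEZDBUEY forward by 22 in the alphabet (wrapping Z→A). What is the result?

M(12): 12+22=34≡8 → I
D(3): 3+22=25 → Z
U(20): 20+22=42≡16 → Q
I(8): 8+22=30≡4 → E
E(4): 4+22=26≡0 → A
Z(25): 25+22=47≡21 → V
D(3): 3+22=25 → Z
B(1): 1+22=23 → X
U(20): 20+22=42≡16 → Q
E(4): 4+22=26≡0 → A
Y(24): 24+22=46≡20 → U

IZQEAVZXQAU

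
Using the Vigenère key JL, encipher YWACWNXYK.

Repeat the key across the message: JLJLJLJLJ
Y(24)+J(9): 33≡7 → H
W(22)+L(11): 33≡7 → H
A(0)+J(9): 9 → J
C(2)+L(11): 13 → N
W(22)+J(9): 31≡5 → F
N(13)+L(11): 24 → Y
X(23)+J(9): 32≡6 → G
Y(24)+L(11): 35≡9 → J
K(10)+J(9): 19 → T

HHJNFYGJT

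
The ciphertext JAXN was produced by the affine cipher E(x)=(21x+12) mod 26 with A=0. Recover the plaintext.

The inverse of 21 mod 26 is 5, since 21·5=105≡1. Apply D(y)=5·(y−12) mod 26:
J(9): 5·(9−12)=-15≡11 → L
A(0): 5·(0−12)=-60≡18 → S
X(23): 5·(23−12)=55≡3 → D
N(13): 5·(13−12)=5 → F

LSDF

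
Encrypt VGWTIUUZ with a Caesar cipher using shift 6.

BMCZOAAF

V(21): 21+6=27≡1 → B
G(6): 6+6=12 → M
W(22): 22+6=28≡2 → C
T(19): 19+6=25 → Z
I(8): 8+6=14 → O
U(20): 20+6=26≡0 → A
U(20): 20+6=26≡0 → A
Z(25): 25+6=31≡5 → F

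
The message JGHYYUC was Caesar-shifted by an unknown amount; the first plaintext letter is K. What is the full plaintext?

From the crib: J(9)−K(10)=-1≡25, so the shift is 25.
Subtract 25 from each ciphertext letter:
J(9): 9−25=-16≡10 → K
G(6): 6−25=-19≡7 → H
H(7): 7−25=-18≡8 → I
Y(24): 24−25=-1≡25 → Z
Y(24): 24−25=-1≡25 → Z
U(20): 20−25=-5≡21 → V
C(2): 2−25=-23≡3 → D

KHIZZVD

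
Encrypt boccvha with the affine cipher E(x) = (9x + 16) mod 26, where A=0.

b(1): 9·1+16=25 → z
o(14): 9·14+16=142≡12 → m
c(2): 9·2+16=34≡8 → i
c(2): 9·2+16=34≡8 → i
v(21): 9·21+16=205≡23 → x
h(7): 9·7+16=79≡1 → b
a(0): 9·0+16=16 → q

zmiixbq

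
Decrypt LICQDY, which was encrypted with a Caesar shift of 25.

L(11): 11−25=-14≡12 → M
I(8): 8−25=-17≡9 → J
C(2): 2−25=-23≡3 → D
Q(16): 16−25=-9≡17 → R
D(3): 3−25=-22≡4 → E
Y(24): 24−25=-1≡25 → Z

MJDREZ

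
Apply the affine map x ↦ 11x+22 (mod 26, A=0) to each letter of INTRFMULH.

GJXBZYINV

I(8): 11·8+22=110≡6 → G
N(13): 11·13+22=165≡9 → J
T(19): 11·19+22=231≡23 → X
R(17): 11·17+22=209≡1 → B
F(5): 11·5+22=77≡25 → Z
M(12): 11·12+22=154≡24 → Y
U(20): 11·20+22=242≡8 → I
L(11): 11·11+22=143≡13 → N
H(7): 11·7+22=99≡21 → V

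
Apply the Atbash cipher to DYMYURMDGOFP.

WBNBFINWTLUK

D(3) → W(22)
Y(24) → B(1)
M(12) → N(13)
Y(24) → B(1)
U(20) → F(5)
R(17) → I(8)
M(12) → N(13)
D(3) → W(22)
G(6) → T(19)
O(14) → L(11)
F(5) → U(20)
P(15) → K(10)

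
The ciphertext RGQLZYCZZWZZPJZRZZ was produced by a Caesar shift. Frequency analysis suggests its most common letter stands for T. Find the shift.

The most frequent ciphertext letter is Z (appears 8 times).
Z is position 25; T is position 19.
Shift = 6.

6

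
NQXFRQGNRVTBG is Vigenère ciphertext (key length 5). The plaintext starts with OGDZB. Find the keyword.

Subtract each crib letter from the matching ciphertext letter (mod 26):
N(13)−O(14)=-1≡25 → Z
Q(16)−G(6)=10 → K
X(23)−D(3)=20 → U
F(5)−Z(25)=-20≡6 → G
R(17)−B(1)=16 → Q

ZKUGQ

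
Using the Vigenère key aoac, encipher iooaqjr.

icocqxr

Repeat the key across the message: aoacaoa
i(8)+a(0): 8 → i
o(14)+o(14): 28≡2 → c
o(14)+a(0): 14 → o
a(0)+c(2): 2 → c
q(16)+a(0): 16 → q
j(9)+o(14): 23 → x
r(17)+a(0): 17 → r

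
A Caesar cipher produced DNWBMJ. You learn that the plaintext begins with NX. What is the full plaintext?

NXGLWT

From the crib: D(3)−N(13)=-10≡16, so the shift is 16.
Subtract 16 from each ciphertext letter:
D(3): 3−16=-13≡13 → N
N(13): 13−16=-3≡23 → X
W(22): 22−16=6 → G
B(1): 1−16=-15≡11 → L
M(12): 12−16=-4≡22 → W
J(9): 9−16=-7≡19 → T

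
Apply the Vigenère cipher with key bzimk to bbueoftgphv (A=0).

cacqygsobrw

Repeat the key across the message: bzimkbzimkb
b(1)+b(1): 2 → c
b(1)+z(25): 26≡0 → a
u(20)+i(8): 28≡2 → c
e(4)+m(12): 16 → q
o(14)+k(10): 24 → y
f(5)+b(1): 6 → g
t(19)+z(25): 44≡18 → s
g(6)+i(8): 14 → o
p(15)+m(12): 27≡1 → b
h(7)+k(10): 17 → r
v(21)+b(1): 22 → w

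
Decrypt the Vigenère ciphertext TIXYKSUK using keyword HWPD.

MMIVDWFH

Repeat the key across the ciphertext: HWPDHWPD
T(19)−H(7): 12 → M
I(8)−W(22): -14≡12 → M
X(23)−P(15): 8 → I
Y(24)−D(3): 21 → V
K(10)−H(7): 3 → D
S(18)−W(22): -4≡22 → W
U(20)−P(15): 5 → F
K(10)−D(3): 7 → H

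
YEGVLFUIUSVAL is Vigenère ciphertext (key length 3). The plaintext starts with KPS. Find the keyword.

Subtract each crib letter from the matching ciphertext letter (mod 26):
Y(24)−K(10)=14 → O
E(4)−P(15)=-11≡15 → P
G(6)−S(18)=-12≡14 → O

OPO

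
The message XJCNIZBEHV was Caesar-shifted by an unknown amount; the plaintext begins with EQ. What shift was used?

19

From the crib: X(23)−E(4)=19, so the shift is 19.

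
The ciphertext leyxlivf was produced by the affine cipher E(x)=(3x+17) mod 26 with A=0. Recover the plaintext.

ynlcyxkw

The inverse of 3 mod 26 is 9, since 3·9=27≡1. Apply D(y)=9·(y−17) mod 26:
l(11): 9·(11−17)=-54≡24 → y
e(4): 9·(4−17)=-117≡13 → n
y(24): 9·(24−17)=63≡11 → l
x(23): 9·(23−17)=54≡2 → c
l(11): 9·(11−17)=-54≡24 → y
i(8): 9·(8−17)=-81≡23 → x
v(21): 9·(21−17)=36≡10 → k
f(5): 9·(5−17)=-108≡22 → w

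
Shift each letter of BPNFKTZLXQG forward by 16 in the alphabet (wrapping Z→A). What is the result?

RFDVAJPBNGW

B(1): 1+16=17 → R
P(15): 15+16=31≡5 → F
N(13): 13+16=29≡3 → D
F(5): 5+16=21 → V
K(10): 10+16=26≡0 → A
T(19): 19+16=35≡9 → J
Z(25): 25+16=41≡15 → P
L(11): 11+16=27≡1 → B
X(23): 23+16=39≡13 → N
Q(16): 16+16=32≡6 → G
G(6): 6+16=22 → W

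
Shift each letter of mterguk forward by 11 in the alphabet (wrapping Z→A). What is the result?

xepcrfv

m(12): 12+11=23 → x
t(19): 19+11=30≡4 → e
e(4): 4+11=15 → p
r(17): 17+11=28≡2 → c
g(6): 6+11=17 → r
u(20): 20+11=31≡5 → f
k(10): 10+11=21 → v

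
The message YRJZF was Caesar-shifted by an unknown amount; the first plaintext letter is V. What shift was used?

From the crib: Y(24)−V(21)=3, so the shift is 3.

3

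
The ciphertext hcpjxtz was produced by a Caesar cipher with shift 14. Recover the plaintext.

h(7): 7−14=-7≡19 → t
c(2): 2−14=-12≡14 → o
p(15): 15−14=1 → b
j(9): 9−14=-5≡21 → v
x(23): 23−14=9 → j
t(19): 19−14=5 → f
z(25): 25−14=11 → l

tobvjfl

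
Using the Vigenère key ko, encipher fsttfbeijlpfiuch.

pgdhppowtzztsimv

Repeat the key across the message: kokokokokokokoko
f(5)+k(10): 15 → p
s(18)+o(14): 32≡6 → g
t(19)+k(10): 29≡3 → d
t(19)+o(14): 33≡7 → h
f(5)+k(10): 15 → p
b(1)+o(14): 15 → p
e(4)+k(10): 14 → o
i(8)+o(14): 22 → w
j(9)+k(10): 19 → t
l(11)+o(14): 25 → z
p(15)+k(10): 25 → z
f(5)+o(14): 19 → t
i(8)+k(10): 18 → s
u(20)+o(14): 34≡8 → i
c(2)+k(10): 12 → m
h(7)+o(14): 21 → v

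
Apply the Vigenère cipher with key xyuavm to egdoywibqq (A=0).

Repeat the key across the message: xyuavmxyua
e(4)+x(23): 27≡1 → b
g(6)+y(24): 30≡4 → e
d(3)+u(20): 23 → x
o(14)+a(0): 14 → o
y(24)+v(21): 45≡19 → t
w(22)+m(12): 34≡8 → i
i(8)+x(23): 31≡5 → f
b(1)+y(24): 25 → z
q(16)+u(20): 36≡10 → k
q(16)+a(0): 16 → q

bexotifzkq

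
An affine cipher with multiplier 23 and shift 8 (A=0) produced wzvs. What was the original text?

The inverse of 23 mod 26 is 17, since 23·17=391≡1. Apply D(y)=17·(y−8) mod 26:
w(22): 17·(22−8)=238≡4 → e
z(25): 17·(25−8)=289≡3 → d
v(21): 17·(21−8)=221≡13 → n
s(18): 17·(18−8)=170≡14 → o

edno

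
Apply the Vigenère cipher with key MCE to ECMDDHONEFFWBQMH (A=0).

QEQPFLAPIRHANSQT

Repeat the key across the message: MCEMCEMCEMCEMCEM
E(4)+M(12): 16 → Q
C(2)+C(2): 4 → E
M(12)+E(4): 16 → Q
D(3)+M(12): 15 → P
D(3)+C(2): 5 → F
H(7)+E(4): 11 → L
O(14)+M(12): 26≡0 → A
N(13)+C(2): 15 → P
E(4)+E(4): 8 → I
F(5)+M(12): 17 → R
F(5)+C(2): 7 → H
W(22)+E(4): 26≡0 → A
B(1)+M(12): 13 → N
Q(16)+C(2): 18 → S
M(12)+E(4): 16 → Q
H(7)+M(12): 19 → T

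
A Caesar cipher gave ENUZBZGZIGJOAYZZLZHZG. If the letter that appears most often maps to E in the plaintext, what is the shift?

21

The most frequent ciphertext letter is Z (appears 7 times).
Z is position 25; E is position 4.
Shift = 21.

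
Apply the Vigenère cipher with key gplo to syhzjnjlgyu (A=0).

ynsnpcuzmnf

Repeat the key across the message: gplogplogpl
s(18)+g(6): 24 → y
y(24)+p(15): 39≡13 → n
h(7)+l(11): 18 → s
z(25)+o(14): 39≡13 → n
j(9)+g(6): 15 → p
n(13)+p(15): 28≡2 → c
j(9)+l(11): 20 → u
l(11)+o(14): 25 → z
g(6)+g(6): 12 → m
y(24)+p(15): 39≡13 → n
u(20)+l(11): 31≡5 → f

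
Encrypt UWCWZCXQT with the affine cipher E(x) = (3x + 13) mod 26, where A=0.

U(20): 3·20+13=73≡21 → V
W(22): 3·22+13=79≡1 → B
C(2): 3·2+13=19 → T
W(22): 3·22+13=79≡1 → B
Z(25): 3·25+13=88≡10 → K
C(2): 3·2+13=19 → T
X(23): 3·23+13=82≡4 → E
Q(16): 3·16+13=61≡9 → J
T(19): 3·19+13=70≡18 → S

VBTBKTEJS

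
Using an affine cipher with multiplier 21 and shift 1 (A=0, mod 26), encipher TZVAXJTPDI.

KGABQIKEMN

T(19): 21·19+1=400≡10 → K
Z(25): 21·25+1=526≡6 → G
V(21): 21·21+1=442≡0 → A
A(0): 21·0+1=1 → B
X(23): 21·23+1=484≡16 → Q
J(9): 21·9+1=190≡8 → I
T(19): 21·19+1=400≡10 → K
P(15): 21·15+1=316≡4 → E
D(3): 21·3+1=64≡12 → M
I(8): 21·8+1=169≡13 → N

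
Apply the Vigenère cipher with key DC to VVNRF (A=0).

YXQTI

Repeat the key across the message: DCDCD
V(21)+D(3): 24 → Y
V(21)+C(2): 23 → X
N(13)+D(3): 16 → Q
R(17)+C(2): 19 → T
F(5)+D(3): 8 → I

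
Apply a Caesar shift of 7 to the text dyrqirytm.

kfyxpyfat

d(3): 3+7=10 → k
y(24): 24+7=31≡5 → f
r(17): 17+7=24 → y
q(16): 16+7=23 → x
i(8): 8+7=15 → p
r(17): 17+7=24 → y
y(24): 24+7=31≡5 → f
t(19): 19+7=26≡0 → a
m(12): 12+7=19 → t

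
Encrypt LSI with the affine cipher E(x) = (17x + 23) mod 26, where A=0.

L(11): 17·11+23=210≡2 → C
S(18): 17·18+23=329≡17 → R
I(8): 17·8+23=159≡3 → D

CRD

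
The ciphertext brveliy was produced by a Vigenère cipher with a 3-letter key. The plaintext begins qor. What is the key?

lde

Subtract each crib letter from the matching ciphertext letter (mod 26):
b(1)−q(16)=-15≡11 → l
r(17)−o(14)=3 → d
v(21)−r(17)=4 → e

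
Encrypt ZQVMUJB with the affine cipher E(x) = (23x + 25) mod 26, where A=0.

Z(25): 23·25+25=600≡2 → C
Q(16): 23·16+25=393≡3 → D
V(21): 23·21+25=508≡14 → O
M(12): 23·12+25=301≡15 → P
U(20): 23·20+25=485≡17 → R
J(9): 23·9+25=232≡24 → Y
B(1): 23·1+25=48≡22 → W

CDOPRYW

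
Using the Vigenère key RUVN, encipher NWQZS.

Repeat the key across the message: RUVNR
N(13)+R(17): 30≡4 → E
W(22)+U(20): 42≡16 → Q
Q(16)+V(21): 37≡11 → L
Z(25)+N(13): 38≡12 → M
S(18)+R(17): 35≡9 → J

EQLMJ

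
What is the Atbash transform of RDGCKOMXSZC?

R(17) → I(8)
D(3) → W(22)
G(6) → T(19)
C(2) → X(23)
K(10) → P(15)
O(14) → L(11)
M(12) → N(13)
X(23) → C(2)
S(18) → H(7)
Z(25) → A(0)
C(2) → X(23)

IWTXPLNCHAX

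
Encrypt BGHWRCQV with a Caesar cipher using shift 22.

B(1): 1+22=23 → X
G(6): 6+22=28≡2 → C
H(7): 7+22=29≡3 → D
W(22): 22+22=44≡18 → S
R(17): 17+22=39≡13 → N
C(2): 2+22=24 → Y
Q(16): 16+22=38≡12 → M
V(21): 21+22=43≡17 → R

XCDSNYMR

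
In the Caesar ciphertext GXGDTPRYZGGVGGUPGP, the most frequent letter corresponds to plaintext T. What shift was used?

13

The most frequent ciphertext letter is G (appears 7 times).
G is position 6; T is position 19.
Shift = -13≡13.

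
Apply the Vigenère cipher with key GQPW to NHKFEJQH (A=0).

TXZBKZFD

Repeat the key across the message: GQPWGQPW
N(13)+G(6): 19 → T
H(7)+Q(16): 23 → X
K(10)+P(15): 25 → Z
F(5)+W(22): 27≡1 → B
E(4)+G(6): 10 → K
J(9)+Q(16): 25 → Z
Q(16)+P(15): 31≡5 → F
H(7)+W(22): 29≡3 → D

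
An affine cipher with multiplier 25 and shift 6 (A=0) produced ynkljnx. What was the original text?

The inverse of 25 mod 26 is 25, since 25·25=625≡1. Apply D(y)=25·(y−6) mod 26:
y(24): 25·(24−6)=450≡8 → i
n(13): 25·(13−6)=175≡19 → t
k(10): 25·(10−6)=100≡22 → w
l(11): 25·(11−6)=125≡21 → v
j(9): 25·(9−6)=75≡23 → x
n(13): 25·(13−6)=175≡19 → t
x(23): 25·(23−6)=425≡9 → j

itwvxtj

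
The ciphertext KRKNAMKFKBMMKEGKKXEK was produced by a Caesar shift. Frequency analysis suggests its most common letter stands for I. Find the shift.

2

The most frequent ciphertext letter is K (appears 8 times).
K is position 10; I is position 8.
Shift = 2.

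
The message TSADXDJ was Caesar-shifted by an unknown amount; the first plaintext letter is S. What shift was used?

From the crib: T(19)−S(18)=1, so the shift is 1.

1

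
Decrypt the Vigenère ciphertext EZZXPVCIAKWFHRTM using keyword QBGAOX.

OYTXBYMHUKIIRQNM

Repeat the key across the ciphertext: QBGAOXQBGAOXQBGA
E(4)−Q(16): -12≡14 → O
Z(25)−B(1): 24 → Y
Z(25)−G(6): 19 → T
X(23)−A(0): 23 → X
P(15)−O(14): 1 → B
V(21)−X(23): -2≡24 → Y
C(2)−Q(16): -14≡12 → M
I(8)−B(1): 7 → H
A(0)−G(6): -6≡20 → U
K(10)−A(0): 10 → K
W(22)−O(14): 8 → I
F(5)−X(23): -18≡8 → I
H(7)−Q(16): -9≡17 → R
R(17)−B(1): 16 → Q
T(19)−G(6): 13 → N
M(12)−A(0): 12 → M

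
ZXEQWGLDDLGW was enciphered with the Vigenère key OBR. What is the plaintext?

Repeat the key across the ciphertext: OBROBROBROBR
Z(25)−O(14): 11 → L
X(23)−B(1): 22 → W
E(4)−R(17): -13≡13 → N
Q(16)−O(14): 2 → C
W(22)−B(1): 21 → V
G(6)−R(17): -11≡15 → P
L(11)−O(14): -3≡23 → X
D(3)−B(1): 2 → C
D(3)−R(17): -14≡12 → M
L(11)−O(14): -3≡23 → X
G(6)−B(1): 5 → F
W(22)−R(17): 5 → F

LWNCVPXCMXFF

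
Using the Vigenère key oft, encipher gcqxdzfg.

Repeat the key across the message: oftoftof
g(6)+o(14): 20 → u
c(2)+f(5): 7 → h
q(16)+t(19): 35≡9 → j
x(23)+o(14): 37≡11 → l
d(3)+f(5): 8 → i
z(25)+t(19): 44≡18 → s
f(5)+o(14): 19 → t
g(6)+f(5): 11 → l

uhjlistl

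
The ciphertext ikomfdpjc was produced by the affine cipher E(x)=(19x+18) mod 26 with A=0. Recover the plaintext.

The inverse of 19 mod 26 is 11, since 19·11=209≡1. Apply D(y)=11·(y−18) mod 26:
i(8): 11·(8−18)=-110≡20 → u
k(10): 11·(10−18)=-88≡16 → q
o(14): 11·(14−18)=-44≡8 → i
m(12): 11·(12−18)=-66≡12 → m
f(5): 11·(5−18)=-143≡13 → n
d(3): 11·(3−18)=-165≡17 → r
p(15): 11·(15−18)=-33≡19 → t
j(9): 11·(9−18)=-99≡5 → f
c(2): 11·(2−18)=-176≡6 → g

uqimnrtfg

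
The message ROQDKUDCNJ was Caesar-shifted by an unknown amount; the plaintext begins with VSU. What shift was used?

From the crib: R(17)−V(21)=-4≡22, so the shift is 22.

22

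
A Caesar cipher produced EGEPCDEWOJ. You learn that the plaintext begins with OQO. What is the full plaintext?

From the crib: E(4)−O(14)=-10≡16, so the shift is 16.
Subtract 16 from each ciphertext letter:
E(4): 4−16=-12≡14 → O
G(6): 6−16=-10≡16 → Q
E(4): 4−16=-12≡14 → O
P(15): 15−16=-1≡25 → Z
C(2): 2−16=-14≡12 → M
D(3): 3−16=-13≡13 → N
E(4): 4−16=-12≡14 → O
W(22): 22−16=6 → G
O(14): 14−16=-2≡24 → Y
J(9): 9−16=-7≡19 → T

OQOZMNOGYT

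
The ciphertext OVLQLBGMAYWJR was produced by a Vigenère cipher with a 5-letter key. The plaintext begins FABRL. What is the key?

JVKZA

Subtract each crib letter from the matching ciphertext letter (mod 26):
O(14)−F(5)=9 → J
V(21)−A(0)=21 → V
L(11)−B(1)=10 → K
Q(16)−R(17)=-1≡25 → Z
L(11)−L(11)=0 → A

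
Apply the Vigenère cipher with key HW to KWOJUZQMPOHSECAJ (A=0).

RSVFBVXIWKOOLYHF

Repeat the key across the message: HWHWHWHWHWHWHWHW
K(10)+H(7): 17 → R
W(22)+W(22): 44≡18 → S
O(14)+H(7): 21 → V
J(9)+W(22): 31≡5 → F
U(20)+H(7): 27≡1 → B
Z(25)+W(22): 47≡21 → V
Q(16)+H(7): 23 → X
M(12)+W(22): 34≡8 → I
P(15)+H(7): 22 → W
O(14)+W(22): 36≡10 → K
H(7)+H(7): 14 → O
S(18)+W(22): 40≡14 → O
E(4)+H(7): 11 → L
C(2)+W(22): 24 → Y
A(0)+H(7): 7 → H
J(9)+W(22): 31≡5 → F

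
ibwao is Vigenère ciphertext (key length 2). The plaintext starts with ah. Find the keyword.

Subtract each crib letter from the matching ciphertext letter (mod 26):
i(8)−a(0)=8 → i
b(1)−h(7)=-6≡20 → u

iu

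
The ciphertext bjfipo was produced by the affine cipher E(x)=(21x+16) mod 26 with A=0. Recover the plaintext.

drxmvq

The inverse of 21 mod 26 is 5, since 21·5=105≡1. Apply D(y)=5·(y−16) mod 26:
b(1): 5·(1−16)=-75≡3 → d
j(9): 5·(9−16)=-35≡17 → r
f(5): 5·(5−16)=-55≡23 → x
i(8): 5·(8−16)=-40≡12 → m
p(15): 5·(15−16)=-5≡21 → v
o(14): 5·(14−16)=-10≡16 → q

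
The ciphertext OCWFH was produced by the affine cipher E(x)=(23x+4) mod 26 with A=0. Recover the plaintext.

OSURZ

The inverse of 23 mod 26 is 17, since 23·17=391≡1. Apply D(y)=17·(y−4) mod 26:
O(14): 17·(14−4)=170≡14 → O
C(2): 17·(2−4)=-34≡18 → S
W(22): 17·(22−4)=306≡20 → U
F(5): 17·(5−4)=17 → R
H(7): 17·(7−4)=51≡25 → Z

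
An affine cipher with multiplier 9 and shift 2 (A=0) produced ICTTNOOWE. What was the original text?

The inverse of 9 mod 26 is 3, since 9·3=27≡1. Apply D(y)=3·(y−2) mod 26:
I(8): 3·(8−2)=18 → S
C(2): 3·(2−2)=0 → A
T(19): 3·(19−2)=51≡25 → Z
T(19): 3·(19−2)=51≡25 → Z
N(13): 3·(13−2)=33≡7 → H
O(14): 3·(14−2)=36≡10 → K
O(14): 3·(14−2)=36≡10 → K
W(22): 3·(22−2)=60≡8 → I
E(4): 3·(4−2)=6 → G

SAZZHKKIG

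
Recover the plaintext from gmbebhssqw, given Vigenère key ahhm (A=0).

gfusbalgqp

Repeat the key across the ciphertext: ahhmahhmah
g(6)−a(0): 6 → g
m(12)−h(7): 5 → f
b(1)−h(7): -6≡20 → u
e(4)−m(12): -8≡18 → s
b(1)−a(0): 1 → b
h(7)−h(7): 0 → a
s(18)−h(7): 11 → l
s(18)−m(12): 6 → g
q(16)−a(0): 16 → q
w(22)−h(7): 15 → p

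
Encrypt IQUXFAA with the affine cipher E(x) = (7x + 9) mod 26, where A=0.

I(8): 7·8+9=65≡13 → N
Q(16): 7·16+9=121≡17 → R
U(20): 7·20+9=149≡19 → T
X(23): 7·23+9=170≡14 → O
F(5): 7·5+9=44≡18 → S
A(0): 7·0+9=9 → J
A(0): 7·0+9=9 → J

NRTOSJJ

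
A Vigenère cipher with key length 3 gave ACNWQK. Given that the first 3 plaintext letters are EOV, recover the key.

Subtract each crib letter from the matching ciphertext letter (mod 26):
A(0)−E(4)=-4≡22 → W
C(2)−O(14)=-12≡14 → O
N(13)−V(21)=-8≡18 → S

WOS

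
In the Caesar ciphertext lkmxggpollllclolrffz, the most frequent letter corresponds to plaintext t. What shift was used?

18

The most frequent ciphertext letter is l (appears 7 times).
l is position 11; t is position 19.
Shift = -8≡18.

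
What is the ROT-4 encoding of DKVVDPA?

D(3): 3+4=7 → H
K(10): 10+4=14 → O
V(21): 21+4=25 → Z
V(21): 21+4=25 → Z
D(3): 3+4=7 → H
P(15): 15+4=19 → T
A(0): 0+4=4 → E

HOZZHTE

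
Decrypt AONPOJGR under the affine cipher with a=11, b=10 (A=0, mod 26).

The inverse of 11 mod 26 is 19, since 11·19=209≡1. Apply D(y)=19·(y−10) mod 26:
A(0): 19·(0−10)=-190≡18 → S
O(14): 19·(14−10)=76≡24 → Y
N(13): 19·(13−10)=57≡5 → F
P(15): 19·(15−10)=95≡17 → R
O(14): 19·(14−10)=76≡24 → Y
J(9): 19·(9−10)=-19≡7 → H
G(6): 19·(6−10)=-76≡2 → C
R(17): 19·(17−10)=133≡3 → D

SYFRYHCD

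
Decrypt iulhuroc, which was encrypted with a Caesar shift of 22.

myplyvsg

i(8): 8−22=-14≡12 → m
u(20): 20−22=-2≡24 → y
l(11): 11−22=-11≡15 → p
h(7): 7−22=-15≡11 → l
u(20): 20−22=-2≡24 → y
r(17): 17−22=-5≡21 → v
o(14): 14−22=-8≡18 → s
c(2): 2−22=-20≡6 → g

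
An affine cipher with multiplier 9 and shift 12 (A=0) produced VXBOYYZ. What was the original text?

BHTGKKN

The inverse of 9 mod 26 is 3, since 9·3=27≡1. Apply D(y)=3·(y−12) mod 26:
V(21): 3·(21−12)=27≡1 → B
X(23): 3·(23−12)=33≡7 → H
B(1): 3·(1−12)=-33≡19 → T
O(14): 3·(14−12)=6 → G
Y(24): 3·(24−12)=36≡10 → K
Y(24): 3·(24−12)=36≡10 → K
Z(25): 3·(25−12)=39≡13 → N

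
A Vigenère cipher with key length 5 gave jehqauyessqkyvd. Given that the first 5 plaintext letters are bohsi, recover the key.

iqays

Subtract each crib letter from the matching ciphertext letter (mod 26):
j(9)−b(1)=8 → i
e(4)−o(14)=-10≡16 → q
h(7)−h(7)=0 → a
q(16)−s(18)=-2≡24 → y
a(0)−i(8)=-8≡18 → s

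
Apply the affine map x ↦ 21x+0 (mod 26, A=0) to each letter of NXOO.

N(13): 21·13+0=273≡13 → N
X(23): 21·23+0=483≡15 → P
O(14): 21·14+0=294≡8 → I
O(14): 21·14+0=294≡8 → I

NPII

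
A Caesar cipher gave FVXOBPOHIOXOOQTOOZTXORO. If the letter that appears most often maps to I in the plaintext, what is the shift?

6

The most frequent ciphertext letter is O (appears 9 times).
O is position 14; I is position 8.
Shift = 6.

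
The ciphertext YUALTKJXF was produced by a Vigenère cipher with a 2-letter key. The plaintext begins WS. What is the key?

CC

Subtract each crib letter from the matching ciphertext letter (mod 26):
Y(24)−W(22)=2 → C
U(20)−S(18)=2 → C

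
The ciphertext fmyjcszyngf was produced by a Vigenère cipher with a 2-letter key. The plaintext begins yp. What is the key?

Subtract each crib letter from the matching ciphertext letter (mod 26):
f(5)−y(24)=-19≡7 → h
m(12)−p(15)=-3≡23 → x

hx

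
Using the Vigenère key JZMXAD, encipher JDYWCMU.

Repeat the key across the message: JZMXADJ
J(9)+J(9): 18 → S
D(3)+Z(25): 28≡2 → C
Y(24)+M(12): 36≡10 → K
W(22)+X(23): 45≡19 → T
C(2)+A(0): 2 → C
M(12)+D(3): 15 → P
U(20)+J(9): 29≡3 → D

SCKTCPD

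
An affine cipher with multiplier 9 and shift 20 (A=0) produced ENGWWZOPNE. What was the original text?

The inverse of 9 mod 26 is 3, since 9·3=27≡1. Apply D(y)=3·(y−20) mod 26:
E(4): 3·(4−20)=-48≡4 → E
N(13): 3·(13−20)=-21≡5 → F
G(6): 3·(6−20)=-42≡10 → K
W(22): 3·(22−20)=6 → G
W(22): 3·(22−20)=6 → G
Z(25): 3·(25−20)=15 → P
O(14): 3·(14−20)=-18≡8 → I
P(15): 3·(15−20)=-15≡11 → L
N(13): 3·(13−20)=-21≡5 → F
E(4): 3·(4−20)=-48≡4 → E

EFKGGPILFE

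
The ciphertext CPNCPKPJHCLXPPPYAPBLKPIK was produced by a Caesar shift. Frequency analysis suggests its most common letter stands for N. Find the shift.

2

The most frequent ciphertext letter is P (appears 8 times).
P is position 15; N is position 13.
Shift = 2.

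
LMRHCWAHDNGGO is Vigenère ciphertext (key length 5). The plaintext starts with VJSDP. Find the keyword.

QDZEN

Subtract each crib letter from the matching ciphertext letter (mod 26):
L(11)−V(21)=-10≡16 → Q
M(12)−J(9)=3 → D
R(17)−S(18)=-1≡25 → Z
H(7)−D(3)=4 → E
C(2)−P(15)=-13≡13 → N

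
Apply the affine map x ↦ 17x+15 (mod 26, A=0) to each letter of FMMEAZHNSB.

WLLFPYECJG

F(5): 17·5+15=100≡22 → W
M(12): 17·12+15=219≡11 → L
M(12): 17·12+15=219≡11 → L
E(4): 17·4+15=83≡5 → F
A(0): 17·0+15=15 → P
Z(25): 17·25+15=440≡24 → Y
H(7): 17·7+15=134≡4 → E
N(13): 17·13+15=236≡2 → C
S(18): 17·18+15=321≡9 → J
B(1): 17·1+15=32≡6 → G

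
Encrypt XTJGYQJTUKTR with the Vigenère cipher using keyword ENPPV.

Repeat the key across the message: ENPPVENPPVEN
X(23)+E(4): 27≡1 → B
T(19)+N(13): 32≡6 → G
J(9)+P(15): 24 → Y
G(6)+P(15): 21 → V
Y(24)+V(21): 45≡19 → T
Q(16)+E(4): 20 → U
J(9)+N(13): 22 → W
T(19)+P(15): 34≡8 → I
U(20)+P(15): 35≡9 → J
K(10)+V(21): 31≡5 → F
T(19)+E(4): 23 → X
R(17)+N(13): 30≡4 → E

BGYVTUWIJFXE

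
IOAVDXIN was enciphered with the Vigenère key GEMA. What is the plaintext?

Repeat the key across the ciphertext: GEMAGEMA
I(8)−G(6): 2 → C
O(14)−E(4): 10 → K
A(0)−M(12): -12≡14 → O
V(21)−A(0): 21 → V
D(3)−G(6): -3≡23 → X
X(23)−E(4): 19 → T
I(8)−M(12): -4≡22 → W
N(13)−A(0): 13 → N

CKOVXTWN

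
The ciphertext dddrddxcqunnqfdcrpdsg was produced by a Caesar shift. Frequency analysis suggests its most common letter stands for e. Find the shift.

25

The most frequent ciphertext letter is d (appears 7 times).
d is position 3; e is position 4.
Shift = -1≡25.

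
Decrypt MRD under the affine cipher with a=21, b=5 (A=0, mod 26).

The inverse of 21 mod 26 is 5, since 21·5=105≡1. Apply D(y)=5·(y−5) mod 26:
M(12): 5·(12−5)=35≡9 → J
R(17): 5·(17−5)=60≡8 → I
D(3): 5·(3−5)=-10≡16 → Q

JIQ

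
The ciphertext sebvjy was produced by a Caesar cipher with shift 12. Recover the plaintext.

gspjxm

s(18): 18−12=6 → g
e(4): 4−12=-8≡18 → s
b(1): 1−12=-11≡15 → p
v(21): 21−12=9 → j
j(9): 9−12=-3≡23 → x
y(24): 24−12=12 → m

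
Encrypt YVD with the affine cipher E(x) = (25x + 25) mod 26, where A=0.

BEW

Y(24): 25·24+25=625≡1 → B
V(21): 25·21+25=550≡4 → E
D(3): 25·3+25=100≡22 → W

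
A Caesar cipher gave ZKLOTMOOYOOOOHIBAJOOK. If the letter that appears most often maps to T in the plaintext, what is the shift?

21

The most frequent ciphertext letter is O (appears 9 times).
O is position 14; T is position 19.
Shift = -5≡21.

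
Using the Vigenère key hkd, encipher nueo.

Repeat the key across the message: hkdh
n(13)+h(7): 20 → u
u(20)+k(10): 30≡4 → e
e(4)+d(3): 7 → h
o(14)+h(7): 21 → v

uehv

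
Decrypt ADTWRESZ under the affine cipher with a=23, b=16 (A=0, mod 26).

ONZYREIX

The inverse of 23 mod 26 is 17, since 23·17=391≡1. Apply D(y)=17·(y−16) mod 26:
A(0): 17·(0−16)=-272≡14 → O
D(3): 17·(3−16)=-221≡13 → N
T(19): 17·(19−16)=51≡25 → Z
W(22): 17·(22−16)=102≡24 → Y
R(17): 17·(17−16)=17 → R
E(4): 17·(4−16)=-204≡4 → E
S(18): 17·(18−16)=34≡8 → I
Z(25): 17·(25−16)=153≡23 → X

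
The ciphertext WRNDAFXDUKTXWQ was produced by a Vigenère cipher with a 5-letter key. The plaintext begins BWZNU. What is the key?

Subtract each crib letter from the matching ciphertext letter (mod 26):
W(22)−B(1)=21 → V
R(17)−W(22)=-5≡21 → V
N(13)−Z(25)=-12≡14 → O
D(3)−N(13)=-10≡16 → Q
A(0)−U(20)=-20≡6 → G

VVOQG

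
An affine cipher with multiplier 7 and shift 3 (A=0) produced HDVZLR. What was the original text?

The inverse of 7 mod 26 is 15, since 7·15=105≡1. Apply D(y)=15·(y−3) mod 26:
H(7): 15·(7−3)=60≡8 → I
D(3): 15·(3−3)=0 → A
V(21): 15·(21−3)=270≡10 → K
Z(25): 15·(25−3)=330≡18 → S
L(11): 15·(11−3)=120≡16 → Q
R(17): 15·(17−3)=210≡2 → C

IAKSQC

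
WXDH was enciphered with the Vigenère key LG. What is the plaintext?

Repeat the key across the ciphertext: LGLG
W(22)−L(11): 11 → L
X(23)−G(6): 17 → R
D(3)−L(11): -8≡18 → S
H(7)−G(6): 1 → B

LRSB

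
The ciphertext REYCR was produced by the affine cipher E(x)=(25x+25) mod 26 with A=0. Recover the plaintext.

IVBXI

The inverse of 25 mod 26 is 25, since 25·25=625≡1. Apply D(y)=25·(y−25) mod 26:
R(17): 25·(17−25)=-200≡8 → I
E(4): 25·(4−25)=-525≡21 → V
Y(24): 25·(24−25)=-25≡1 → B
C(2): 25·(2−25)=-575≡23 → X
R(17): 25·(17−25)=-200≡8 → I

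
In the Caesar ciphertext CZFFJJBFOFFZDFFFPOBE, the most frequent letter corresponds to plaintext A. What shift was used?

5

The most frequent ciphertext letter is F (appears 8 times).
F is position 5; A is position 0.
Shift = 5.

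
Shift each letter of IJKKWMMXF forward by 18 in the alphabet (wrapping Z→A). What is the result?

I(8): 8+18=26≡0 → A
J(9): 9+18=27≡1 → B
K(10): 10+18=28≡2 → C
K(10): 10+18=28≡2 → C
W(22): 22+18=40≡14 → O
M(12): 12+18=30≡4 → E
M(12): 12+18=30≡4 → E
X(23): 23+18=41≡15 → P
F(5): 5+18=23 → X

ABCCOEEPX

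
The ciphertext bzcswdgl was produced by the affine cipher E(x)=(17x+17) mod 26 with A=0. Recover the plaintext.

The inverse of 17 mod 26 is 23, since 17·23=391≡1. Apply D(y)=23·(y−17) mod 26:
b(1): 23·(1−17)=-368≡22 → w
z(25): 23·(25−17)=184≡2 → c
c(2): 23·(2−17)=-345≡19 → t
s(18): 23·(18−17)=23 → x
w(22): 23·(22−17)=115≡11 → l
d(3): 23·(3−17)=-322≡16 → q
g(6): 23·(6−17)=-253≡7 → h
l(11): 23·(11−17)=-138≡18 → s

wctxlqhs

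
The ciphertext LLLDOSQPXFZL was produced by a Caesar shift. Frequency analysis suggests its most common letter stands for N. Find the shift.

24

The most frequent ciphertext letter is L (appears 4 times).
L is position 11; N is position 13.
Shift = -2≡24.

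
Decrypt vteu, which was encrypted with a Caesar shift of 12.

jhsi

v(21): 21−12=9 → j
t(19): 19−12=7 → h
e(4): 4−12=-8≡18 → s
u(20): 20−12=8 → i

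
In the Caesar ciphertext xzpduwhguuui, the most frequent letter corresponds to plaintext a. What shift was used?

20

The most frequent ciphertext letter is u (appears 4 times).
u is position 20; a is position 0.
Shift = 20.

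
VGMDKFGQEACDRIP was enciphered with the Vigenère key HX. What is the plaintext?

OJFGDIZTXDVGKLI

Repeat the key across the ciphertext: HXHXHXHXHXHXHXH
V(21)−H(7): 14 → O
G(6)−X(23): -17≡9 → J
M(12)−H(7): 5 → F
D(3)−X(23): -20≡6 → G
K(10)−H(7): 3 → D
F(5)−X(23): -18≡8 → I
G(6)−H(7): -1≡25 → Z
Q(16)−X(23): -7≡19 → T
E(4)−H(7): -3≡23 → X
A(0)−X(23): -23≡3 → D
C(2)−H(7): -5≡21 → V
D(3)−X(23): -20≡6 → G
R(17)−H(7): 10 → K
I(8)−X(23): -15≡11 → L
P(15)−H(7): 8 → I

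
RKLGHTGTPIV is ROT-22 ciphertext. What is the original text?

VOPKLXKXTMZ

R(17): 17−22=-5≡21 → V
K(10): 10−22=-12≡14 → O
L(11): 11−22=-11≡15 → P
G(6): 6−22=-16≡10 → K
H(7): 7−22=-15≡11 → L
T(19): 19−22=-3≡23 → X
G(6): 6−22=-16≡10 → K
T(19): 19−22=-3≡23 → X
P(15): 15−22=-7≡19 → T
I(8): 8−22=-14≡12 → M
V(21): 21−22=-1≡25 → Z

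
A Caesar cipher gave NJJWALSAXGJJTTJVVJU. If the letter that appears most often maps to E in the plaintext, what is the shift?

5

The most frequent ciphertext letter is J (appears 6 times).
J is position 9; E is position 4.
Shift = 5.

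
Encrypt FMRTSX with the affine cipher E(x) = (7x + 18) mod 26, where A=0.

BYHVOX

F(5): 7·5+18=53≡1 → B
M(12): 7·12+18=102≡24 → Y
R(17): 7·17+18=137≡7 → H
T(19): 7·19+18=151≡21 → V
S(18): 7·18+18=144≡14 → O
X(23): 7·23+18=179≡23 → X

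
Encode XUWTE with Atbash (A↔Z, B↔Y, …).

CFDGV

X(23) → C(2)
U(20) → F(5)
W(22) → D(3)
T(19) → G(6)
E(4) → V(21)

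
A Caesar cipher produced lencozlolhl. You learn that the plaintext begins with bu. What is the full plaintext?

From the crib: l(11)−b(1)=10, so the shift is 10.
Subtract 10 from each ciphertext letter:
l(11): 11−10=1 → b
e(4): 4−10=-6≡20 → u
n(13): 13−10=3 → d
c(2): 2−10=-8≡18 → s
o(14): 14−10=4 → e
z(25): 25−10=15 → p
l(11): 11−10=1 → b
o(14): 14−10=4 → e
l(11): 11−10=1 → b
h(7): 7−10=-3≡23 → x
l(11): 11−10=1 → b

budsepbebxb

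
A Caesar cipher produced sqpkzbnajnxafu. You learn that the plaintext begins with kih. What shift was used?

From the crib: s(18)−k(10)=8, so the shift is 8.

8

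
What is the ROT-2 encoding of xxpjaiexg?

x(23): 23+2=25 → z
x(23): 23+2=25 → z
p(15): 15+2=17 → r
j(9): 9+2=11 → l
a(0): 0+2=2 → c
i(8): 8+2=10 → k
e(4): 4+2=6 → g
x(23): 23+2=25 → z
g(6): 6+2=8 → i

zzrlckgzi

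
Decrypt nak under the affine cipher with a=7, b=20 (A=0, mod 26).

zmg

The inverse of 7 mod 26 is 15, since 7·15=105≡1. Apply D(y)=15·(y−20) mod 26:
n(13): 15·(13−20)=-105≡25 → z
a(0): 15·(0−20)=-300≡12 → m
k(10): 15·(10−20)=-150≡6 → g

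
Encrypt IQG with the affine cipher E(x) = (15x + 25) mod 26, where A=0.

PFL

I(8): 15·8+25=145≡15 → P
Q(16): 15·16+25=265≡5 → F
G(6): 15·6+25=115≡11 → L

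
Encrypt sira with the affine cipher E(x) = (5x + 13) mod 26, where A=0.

s(18): 5·18+13=103≡25 → z
i(8): 5·8+13=53≡1 → b
r(17): 5·17+13=98≡20 → u
a(0): 5·0+13=13 → n

zbun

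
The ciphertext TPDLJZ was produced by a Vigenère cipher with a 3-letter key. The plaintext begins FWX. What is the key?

Subtract each crib letter from the matching ciphertext letter (mod 26):
T(19)−F(5)=14 → O
P(15)−W(22)=-7≡19 → T
D(3)−X(23)=-20≡6 → G

OTG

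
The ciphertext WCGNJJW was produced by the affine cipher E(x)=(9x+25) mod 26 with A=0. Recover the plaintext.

RJVQEER

The inverse of 9 mod 26 is 3, since 9·3=27≡1. Apply D(y)=3·(y−25) mod 26:
W(22): 3·(22−25)=-9≡17 → R
C(2): 3·(2−25)=-69≡9 → J
G(6): 3·(6−25)=-57≡21 → V
N(13): 3·(13−25)=-36≡16 → Q
J(9): 3·(9−25)=-48≡4 → E
J(9): 3·(9−25)=-48≡4 → E
W(22): 3·(22−25)=-9≡17 → R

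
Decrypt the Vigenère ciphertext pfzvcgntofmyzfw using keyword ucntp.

vdmcnmlgvqswmmh

Repeat the key across the ciphertext: ucntpucntpucntp
p(15)−u(20): -5≡21 → v
f(5)−c(2): 3 → d
z(25)−n(13): 12 → m
v(21)−t(19): 2 → c
c(2)−p(15): -13≡13 → n
g(6)−u(20): -14≡12 → m
n(13)−c(2): 11 → l
t(19)−n(13): 6 → g
o(14)−t(19): -5≡21 → v
f(5)−p(15): -10≡16 → q
m(12)−u(20): -8≡18 → s
y(24)−c(2): 22 → w
z(25)−n(13): 12 → m
f(5)−t(19): -14≡12 → m
w(22)−p(15): 7 → h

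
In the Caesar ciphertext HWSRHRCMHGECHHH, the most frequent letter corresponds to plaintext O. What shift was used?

19

The most frequent ciphertext letter is H (appears 6 times).
H is position 7; O is position 14.
Shift = -7≡19.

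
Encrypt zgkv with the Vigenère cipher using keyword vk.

uqff

Repeat the key across the message: vkvk
z(25)+v(21): 46≡20 → u
g(6)+k(10): 16 → q
k(10)+v(21): 31≡5 → f
v(21)+k(10): 31≡5 → f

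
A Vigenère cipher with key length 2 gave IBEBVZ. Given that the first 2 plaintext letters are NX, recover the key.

VE

Subtract each crib letter from the matching ciphertext letter (mod 26):
I(8)−N(13)=-5≡21 → V
B(1)−X(23)=-22≡4 → E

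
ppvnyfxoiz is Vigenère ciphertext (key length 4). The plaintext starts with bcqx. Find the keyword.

onfq

Subtract each crib letter from the matching ciphertext letter (mod 26):
p(15)−b(1)=14 → o
p(15)−c(2)=13 → n
v(21)−q(16)=5 → f
n(13)−x(23)=-10≡16 → q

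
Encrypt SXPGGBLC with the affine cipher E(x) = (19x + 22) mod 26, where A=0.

ARVGGPXI

S(18): 19·18+22=364≡0 → A
X(23): 19·23+22=459≡17 → R
P(15): 19·15+22=307≡21 → V
G(6): 19·6+22=136≡6 → G
G(6): 19·6+22=136≡6 → G
B(1): 19·1+22=41≡15 → P
L(11): 19·11+22=231≡23 → X
C(2): 19·2+22=60≡8 → I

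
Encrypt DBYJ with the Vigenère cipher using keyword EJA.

Repeat the key across the message: EJAE
D(3)+E(4): 7 → H
B(1)+J(9): 10 → K
Y(24)+A(0): 24 → Y
J(9)+E(4): 13 → N

HKYN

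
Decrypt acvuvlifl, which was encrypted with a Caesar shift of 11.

a(0): 0−11=-11≡15 → p
c(2): 2−11=-9≡17 → r
v(21): 21−11=10 → k
u(20): 20−11=9 → j
v(21): 21−11=10 → k
l(11): 11−11=0 → a
i(8): 8−11=-3≡23 → x
f(5): 5−11=-6≡20 → u
l(11): 11−11=0 → a

prkjkaxua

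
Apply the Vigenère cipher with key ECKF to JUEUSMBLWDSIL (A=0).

Repeat the key across the message: ECKFECKFECKFE
J(9)+E(4): 13 → N
U(20)+C(2): 22 → W
E(4)+K(10): 14 → O
U(20)+F(5): 25 → Z
S(18)+E(4): 22 → W
M(12)+C(2): 14 → O
B(1)+K(10): 11 → L
L(11)+F(5): 16 → Q
W(22)+E(4): 26≡0 → A
D(3)+C(2): 5 → F
S(18)+K(10): 28≡2 → C
I(8)+F(5): 13 → N
L(11)+E(4): 15 → P

NWOZWOLQAFCNP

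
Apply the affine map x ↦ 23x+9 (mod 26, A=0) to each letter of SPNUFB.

HQWBUG

S(18): 23·18+9=423≡7 → H
P(15): 23·15+9=354≡16 → Q
N(13): 23·13+9=308≡22 → W
U(20): 23·20+9=469≡1 → B
F(5): 23·5+9=124≡20 → U
B(1): 23·1+9=32≡6 → G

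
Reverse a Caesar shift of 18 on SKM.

ASU

S(18): 18−18=0 → A
K(10): 10−18=-8≡18 → S
M(12): 12−18=-6≡20 → U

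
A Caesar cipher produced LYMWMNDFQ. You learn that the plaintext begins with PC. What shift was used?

From the crib: L(11)−P(15)=-4≡22, so the shift is 22.

22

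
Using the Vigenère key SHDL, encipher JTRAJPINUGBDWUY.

Repeat the key across the message: SHDLSHDLSHDLSHD
J(9)+S(18): 27≡1 → B
T(19)+H(7): 26≡0 → A
R(17)+D(3): 20 → U
A(0)+L(11): 11 → L
J(9)+S(18): 27≡1 → B
P(15)+H(7): 22 → W
I(8)+D(3): 11 → L
N(13)+L(11): 24 → Y
U(20)+S(18): 38≡12 → M
G(6)+H(7): 13 → N
B(1)+D(3): 4 → E
D(3)+L(11): 14 → O
W(22)+S(18): 40≡14 → O
U(20)+H(7): 27≡1 → B
Y(24)+D(3): 27≡1 → B

BAULBWLYMNEOOBB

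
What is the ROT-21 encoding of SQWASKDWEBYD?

NLRVNFYRZWTY

S(18): 18+21=39≡13 → N
Q(16): 16+21=37≡11 → L
W(22): 22+21=43≡17 → R
A(0): 0+21=21 → V
S(18): 18+21=39≡13 → N
K(10): 10+21=31≡5 → F
D(3): 3+21=24 → Y
W(22): 22+21=43≡17 → R
E(4): 4+21=25 → Z
B(1): 1+21=22 → W
Y(24): 24+21=45≡19 → T
D(3): 3+21=24 → Y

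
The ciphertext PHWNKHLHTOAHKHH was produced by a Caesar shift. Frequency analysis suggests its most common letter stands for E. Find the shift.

The most frequent ciphertext letter is H (appears 6 times).
H is position 7; E is position 4.
Shift = 3.

3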